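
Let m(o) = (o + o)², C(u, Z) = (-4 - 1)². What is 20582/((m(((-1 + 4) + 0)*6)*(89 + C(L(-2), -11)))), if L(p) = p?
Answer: 10291/73872 ≈ 0.13931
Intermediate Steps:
C(u, Z) = 25 (C(u, Z) = (-5)² = 25)
m(o) = 4*o² (m(o) = (2*o)² = 4*o²)
20582/((m(((-1 + 4) + 0)*6)*(89 + C(L(-2), -11)))) = 20582/(((4*(((-1 + 4) + 0)*6)²)*(89 + 25))) = 20582/(((4*((3 + 0)*6)²)*114)) = 20582/(((4*(3*6)²)*114)) = 20582/(((4*18²)*114)) = 20582/(((4*324)*114)) = 20582/((1296*114)) = 20582/147744 = 20582*(1/147744) = 10291/73872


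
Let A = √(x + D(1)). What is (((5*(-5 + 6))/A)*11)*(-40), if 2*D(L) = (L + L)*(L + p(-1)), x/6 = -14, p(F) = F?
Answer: 1100*I*√21/21 ≈ 240.04*I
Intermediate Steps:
x = -84 (x = 6*(-14) = -84)
D(L) = L*(-1 + L) (D(L) = ((L + L)*(L - 1))/2 = ((2*L)*(-1 + L))/2 = (2*L*(-1 + L))/2 = L*(-1 + L))
A = 2*I*√21 (A = √(-84 + 1*(-1 + 1)) = √(-84 + 1*0) = √(-84 + 0) = √(-84) = 2*I*√21 ≈ 9.1651*I)
(((5*(-5 + 6))/A)*11)*(-40) = (((5*(-5 + 6))/((2*I*√21)))*11)*(-40) = (((5*1)*(-I*√21/42))*11)*(-40) = ((5*(-I*√21/42))*11)*(-40) = (-5*I*√21/42*11)*(-40) = -55*I*√21/42*(-40) = 1100*I*√21/21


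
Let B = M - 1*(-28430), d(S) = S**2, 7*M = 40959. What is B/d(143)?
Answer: 239969/143143 ≈ 1.6764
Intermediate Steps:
M = 40959/7 (M = (1/7)*40959 = 40959/7 ≈ 5851.3)
B = 239969/7 (B = 40959/7 - 1*(-28430) = 40959/7 + 28430 = 239969/7 ≈ 34281.)
B/d(143) = 239969/(7*(143**2)) = (239969/7)/20449 = (239969/7)*(1/20449) = 239969/143143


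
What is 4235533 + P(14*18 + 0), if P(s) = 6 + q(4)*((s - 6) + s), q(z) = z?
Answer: 4237531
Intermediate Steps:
P(s) = -18 + 8*s (P(s) = 6 + 4*((s - 6) + s) = 6 + 4*((-6 + s) + s) = 6 + 4*(-6 + 2*s) = 6 + (-24 + 8*s) = -18 + 8*s)
4235533 + P(14*18 + 0) = 4235533 + (-18 + 8*(14*18 + 0)) = 4235533 + (-18 + 8*(252 + 0)) = 4235533 + (-18 + 8*252) = 4235533 + (-18 + 2016) = 4235533 + 1998 = 4237531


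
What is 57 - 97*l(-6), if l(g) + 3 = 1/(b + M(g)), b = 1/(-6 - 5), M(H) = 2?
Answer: 6241/21 ≈ 297.19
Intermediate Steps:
b = -1/11 (b = 1/(-11) = -1/11 ≈ -0.090909)
l(g) = -52/21 (l(g) = -3 + 1/(-1/11 + 2) = -3 + 1/(21/11) = -3 + 11/21 = -52/21)
57 - 97*l(-6) = 57 - 97*(-52/21) = 57 + 5044/21 = 6241/21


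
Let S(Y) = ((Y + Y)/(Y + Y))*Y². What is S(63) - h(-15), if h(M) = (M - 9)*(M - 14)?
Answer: 3273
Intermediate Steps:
S(Y) = Y² (S(Y) = ((2*Y)/((2*Y)))*Y² = ((2*Y)*(1/(2*Y)))*Y² = 1*Y² = Y²)
h(M) = (-14 + M)*(-9 + M) (h(M) = (-9 + M)*(-14 + M) = (-14 + M)*(-9 + M))
S(63) - h(-15) = 63² - (126 + (-15)² - 23*(-15)) = 3969 - (126 + 225 + 345) = 3969 - 1*696 = 3969 - 696 = 3273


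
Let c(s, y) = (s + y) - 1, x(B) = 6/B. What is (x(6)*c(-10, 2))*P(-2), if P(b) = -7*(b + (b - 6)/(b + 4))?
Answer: -378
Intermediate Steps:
c(s, y) = -1 + s + y
P(b) = -7*b - 7*(-6 + b)/(4 + b) (P(b) = -7*(b + (-6 + b)/(4 + b)) = -7*b - 7*(-6 + b)/(4 + b))
(x(6)*c(-10, 2))*P(-2) = ((6/6)*(-1 - 10 + 2))*(7*(6 - 1*(-2)² - 5*(-2))/(4 - 2)) = ((6*(⅙))*(-9))*(7*(6 - 1*4 + 10)/2) = (1*(-9))*(7*(½)*(6 - 4 + 10)) = -63*12/2 = -9*42 = -378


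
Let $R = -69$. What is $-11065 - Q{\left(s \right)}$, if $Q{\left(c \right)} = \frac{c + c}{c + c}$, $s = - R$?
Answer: $-11066$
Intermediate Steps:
$s = 69$ ($s = \left(-1\right) \left(-69\right) = 69$)
$Q{\left(c \right)} = 1$ ($Q{\left(c \right)} = \frac{2 c}{2 c} = 2 c \frac{1}{2 c} = 1$)
$-11065 - Q{\left(s \right)} = -11065 - 1 = -11066$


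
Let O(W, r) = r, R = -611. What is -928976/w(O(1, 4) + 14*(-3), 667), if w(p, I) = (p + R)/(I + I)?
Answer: 1239253984/649 ≈ 1.9095e+6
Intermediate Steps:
w(p, I) = (-611 + p)/(2*I) (w(p, I) = (p - 611)/(I + I) = (-611 + p)/((2*I)) = (-611 + p)*(1/(2*I)) = (-611 + p)/(2*I))
-928976/w(O(1, 4) + 14*(-3), 667) = -928976*1334/(-611 + (4 + 14*(-3))) = -928976*1334/(-611 + (4 - 42)) = -928976*1334/(-611 - 38) = -928976/((1/2)*(1/667)*(-649)) = -928976/(-649/1334) = -928976*(-1334/649) = 1239253984/649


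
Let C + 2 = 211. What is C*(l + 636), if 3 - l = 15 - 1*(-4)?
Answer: 129580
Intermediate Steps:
l = -16 (l = 3 - (15 - 1*(-4)) = 3 - (15 + 4) = 3 - 1*19 = 3 - 19 = -16)
C = 209 (C = -2 + 211 = 209)
C*(l + 636) = 209*(-16 + 636) = 209*620 = 129580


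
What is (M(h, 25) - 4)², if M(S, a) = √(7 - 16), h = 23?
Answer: 7 - 24*I ≈ 7.0 - 24.0*I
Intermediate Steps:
M(S, a) = 3*I (M(S, a) = √(-9) = 3*I)
(M(h, 25) - 4)² = (3*I - 4)² = (-4 + 3*I)²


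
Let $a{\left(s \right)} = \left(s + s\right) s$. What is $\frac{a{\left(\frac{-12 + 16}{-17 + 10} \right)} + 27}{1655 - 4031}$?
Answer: $- \frac{1355}{116424} \approx -0.011638$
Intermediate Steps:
$a{\left(s \right)} = 2 s^{2}$ ($a{\left(s \right)} = 2 s s = 2 s^{2}$)
$\frac{a{\left(\frac{-12 + 16}{-17 + 10} \right)} + 27}{1655 - 4031} = \frac{2 \left(\frac{-12 + 16}{-17 + 10}\right)^{2} + 27}{1655 - 4031} = \frac{2 \left(\frac{4}{-7}\right)^{2} + 27}{-2376} = \left(2 \left(4 \left(- \frac{1}{7}\right)\right)^{2} + 27\right) \left(- \frac{1}{2376}\right) = \left(2 \left(- \frac{4}{7}\right)^{2} + 27\right) \left(- \frac{1}{2376}\right) = \left(2 \cdot \frac{16}{49} + 27\right) \left(- \frac{1}{2376}\right) = \left(\frac{32}{49} + 27\right) \left(- \frac{1}{2376}\right) = \frac{1355}{49} \left(- \frac{1}{2376}\right) = - \frac{1355}{116424}$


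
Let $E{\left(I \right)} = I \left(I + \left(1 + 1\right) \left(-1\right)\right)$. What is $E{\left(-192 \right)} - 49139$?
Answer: $-11891$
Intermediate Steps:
$E{\left(I \right)} = I \left(-2 + I\right)$ ($E{\left(I \right)} = I \left(I + 2 \left(-1\right)\right) = I \left(I - 2\right) = I \left(-2 + I\right)$)
$E{\left(-192 \right)} - 49139 = - 192 \left(-2 - 192\right) - 49139 = \left(-192\right) \left(-194\right) - 49139 = 37248 - 49139 = -11891$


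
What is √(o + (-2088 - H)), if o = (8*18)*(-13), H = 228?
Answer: 2*I*√1047 ≈ 64.715*I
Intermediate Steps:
o = -1872 (o = 144*(-13) = -1872)
√(o + (-2088 - H)) = √(-1872 + (-2088 - 1*228)) = √(-1872 + (-2088 - 228)) = √(-1872 - 2316) = √(-4188) = 2*I*√1047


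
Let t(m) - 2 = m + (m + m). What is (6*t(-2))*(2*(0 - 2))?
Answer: 96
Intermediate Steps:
t(m) = 2 + 3*m (t(m) = 2 + (m + (m + m)) = 2 + (m + 2*m) = 2 + 3*m)
(6*t(-2))*(2*(0 - 2)) = (6*(2 + 3*(-2)))*(2*(0 - 2)) = (6*(2 - 6))*(2*(-2)) = (6*(-4))*(-4) = -24*(-4) = 96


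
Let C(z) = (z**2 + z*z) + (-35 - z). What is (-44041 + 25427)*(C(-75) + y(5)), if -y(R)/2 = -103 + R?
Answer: -213800404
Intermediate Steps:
y(R) = 206 - 2*R (y(R) = -2*(-103 + R) = 206 - 2*R)
C(z) = -35 - z + 2*z**2 (C(z) = (z**2 + z**2) + (-35 - z) = 2*z**2 + (-35 - z) = -35 - z + 2*z**2)
(-44041 + 25427)*(C(-75) + y(5)) = (-44041 + 25427)*((-35 - 1*(-75) + 2*(-75)**2) + (206 - 2*5)) = -18614*((-35 + 75 + 2*5625) + (206 - 10)) = -18614*((-35 + 75 + 11250) + 196) = -18614*(11290 + 196) = -18614*11486 = -213800404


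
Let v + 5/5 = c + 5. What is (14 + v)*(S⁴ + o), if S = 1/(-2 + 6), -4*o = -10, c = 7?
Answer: 16025/256 ≈ 62.598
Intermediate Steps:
o = 5/2 (o = -¼*(-10) = 5/2 ≈ 2.5000)
v = 11 (v = -1 + (7 + 5) = -1 + 12 = 11)
S = ¼ (S = 1/4 = ¼ ≈ 0.25000)
(14 + v)*(S⁴ + o) = (14 + 11)*((¼)⁴ + 5/2) = 25*(1/256 + 5/2) = 25*(641/256) = 16025/256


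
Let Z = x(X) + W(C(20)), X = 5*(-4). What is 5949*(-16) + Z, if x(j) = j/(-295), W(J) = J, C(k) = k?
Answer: -5614672/59 ≈ -95164.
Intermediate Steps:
X = -20
x(j) = -j/295 (x(j) = j*(-1/295) = -j/295)
Z = 1184/59 (Z = -1/295*(-20) + 20 = 4/59 + 20 = 1184/59 ≈ 20.068)
5949*(-16) + Z = 5949*(-16) + 1184/59 = -95184 + 1184/59 = -5614672/59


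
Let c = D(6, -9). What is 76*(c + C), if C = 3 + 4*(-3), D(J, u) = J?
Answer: -228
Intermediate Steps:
c = 6
C = -9 (C = 3 - 12 = -9)
76*(c + C) = 76*(6 - 9) = 76*(-3) = -228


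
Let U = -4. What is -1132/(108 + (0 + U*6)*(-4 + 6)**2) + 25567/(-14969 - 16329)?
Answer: -8934035/93894 ≈ -95.150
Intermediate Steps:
-1132/(108 + (0 + U*6)*(-4 + 6)**2) + 25567/(-14969 - 16329) = -1132/(108 + (0 - 4*6)*(-4 + 6)**2) + 25567/(-14969 - 16329) = -1132/(108 + (0 - 24)*2**2) + 25567/(-31298) = -1132/(108 - 24*4) + 25567*(-1/31298) = -1132/(108 - 96) - 25567/31298 = -1132/12 - 25567/31298 = -1132*1/12 - 25567/31298 = -283/3 - 25567/31298 = -8934035/93894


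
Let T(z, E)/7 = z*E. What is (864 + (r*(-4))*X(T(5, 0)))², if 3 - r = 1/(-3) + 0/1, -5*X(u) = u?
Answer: 746496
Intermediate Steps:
T(z, E) = 7*E*z (T(z, E) = 7*(z*E) = 7*(E*z) = 7*E*z)
X(u) = -u/5
r = 10/3 (r = 3 - (1/(-3) + 0/1) = 3 - (1*(-⅓) + 0*1) = 3 - (-⅓ + 0) = 3 - 1*(-⅓) = 3 + ⅓ = 10/3 ≈ 3.3333)
(864 + (r*(-4))*X(T(5, 0)))² = (864 + ((10/3)*(-4))*(-7*0*5/5))² = (864 - (-8)*0/3)² = (864 - 40/3*0)² = (864 + 0)² = 864² = 746496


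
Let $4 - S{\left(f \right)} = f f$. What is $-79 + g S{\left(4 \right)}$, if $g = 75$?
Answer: $-979$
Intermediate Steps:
$S{\left(f \right)} = 4 - f^{2}$ ($S{\left(f \right)} = 4 - f f = 4 - f^{2}$)
$-79 + g S{\left(4 \right)} = -79 + 75 \left(4 - 4^{2}\right) = -79 + 75 \left(4 - 16\right) = -79 + 75 \left(-12\right) = -79 - 900 = -979$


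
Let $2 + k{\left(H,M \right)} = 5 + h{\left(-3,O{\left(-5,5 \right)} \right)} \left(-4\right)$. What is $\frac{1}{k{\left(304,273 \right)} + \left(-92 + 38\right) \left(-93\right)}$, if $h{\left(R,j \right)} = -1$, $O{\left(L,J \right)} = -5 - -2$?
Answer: $\frac{1}{5029} \approx 0.00019885$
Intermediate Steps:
$O{\left(L,J \right)} = -3$ ($O{\left(L,J \right)} = -5 + 2 = -3$)
$k{\left(H,M \right)} = 7$ ($k{\left(H,M \right)} = -2 + \left(5 - -4\right) = -2 + \left(5 + 4\right) = -2 + 9 = 7$)
$\frac{1}{k{\left(304,273 \right)} + \left(-92 + 38\right) \left(-93\right)} = \frac{1}{7 + \left(-92 + 38\right) \left(-93\right)} = \frac{1}{7 - -5022} = \frac{1}{7 + 5022} = \frac{1}{5029}$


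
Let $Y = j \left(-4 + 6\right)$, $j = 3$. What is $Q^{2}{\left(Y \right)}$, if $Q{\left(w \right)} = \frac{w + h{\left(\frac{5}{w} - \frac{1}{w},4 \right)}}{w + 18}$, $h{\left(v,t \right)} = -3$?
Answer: $\frac{1}{64} \approx 0.015625$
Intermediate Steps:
$Y = 6$ ($Y = 3 \left(-4 + 6\right) = 3 \cdot 2 = 6$)
$Q{\left(w \right)} = \frac{-3 + w}{18 + w}$ ($Q{\left(w \right)} = \frac{w - 3}{w + 18} = \frac{-3 + w}{18 + w}$)
$Q^{2}{\left(Y \right)} = \left(\frac{-3 + 6}{18 + 6}\right)^{2} = \left(\frac{1}{24} \cdot 3\right)^{2} = \left(\frac{1}{8}\right)^{2} = \frac{1}{64}$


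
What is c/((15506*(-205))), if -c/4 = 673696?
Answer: 1347392/1589365 ≈ 0.84775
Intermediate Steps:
c = -2694784 (c = -4*673696 = -2694784)
c/((15506*(-205))) = -2694784/(15506*(-205)) = -2694784/(-3178730) = -2694784*(-1/3178730) = 1347392/1589365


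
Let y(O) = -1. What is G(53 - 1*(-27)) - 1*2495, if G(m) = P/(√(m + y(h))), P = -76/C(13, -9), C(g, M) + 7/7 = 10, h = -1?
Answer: -2495 - 76*√79/711 ≈ -2495.9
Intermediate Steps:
C(g, M) = 9 (C(g, M) = -1 + 10 = 9)
P = -76/9 ≈ -8.4444
G(m) = -76/(9*√(-1 + m)) (G(m) = -76/(9*√(m - 1)) = -76/(9*√(-1 + m)))
G(53 - 1*(-27)) - 1*2495 = -76/(9*√(-1 + (53 - 1*(-27)))) - 1*2495 = -76/(9*√(-1 + (53 + 27))) - 2495 = -76/(9*√(-1 + 80)) - 2495 = -76*√79/711 - 2495 = -2495 - 76*√79/711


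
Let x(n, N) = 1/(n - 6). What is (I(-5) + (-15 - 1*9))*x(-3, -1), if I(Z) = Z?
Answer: 29/9 ≈ 3.2222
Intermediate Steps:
x(n, N) = 1/(-6 + n)
(I(-5) + (-15 - 1*9))*x(-3, -1) = (-5 + (-15 - 1*9))/(-6 - 3) = (-5 + (-15 - 9))/(-9) = (-5 - 24)*(-⅑) = -29*(-⅑) = 29/9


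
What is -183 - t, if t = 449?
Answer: -632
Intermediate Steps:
-183 - t = -183 - 1*449 = -183 - 449 = -632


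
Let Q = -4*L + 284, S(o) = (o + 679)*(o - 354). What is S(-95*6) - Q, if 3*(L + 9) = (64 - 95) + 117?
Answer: -302764/3 ≈ -1.0092e+5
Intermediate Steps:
L = 59/3 (L = -9 + ((64 - 95) + 117)/3 = -9 + (-31 + 117)/3 = -9 + (⅓)*86 = -9 + 86/3 = 59/3 ≈ 19.667)
S(o) = (-354 + o)*(679 + o) (S(o) = (679 + o)*(-354 + o) = (-354 + o)*(679 + o))
Q = 616/3 (Q = -4*59/3 + 284 = -236/3 + 284 = 616/3 ≈ 205.33)
S(-95*6) - Q = (-240366 + (-95*6)² + 325*(-95*6)) - 1*616/3 = (-240366 + (-570)² + 325*(-570)) - 616/3 = (-240366 + 324900 - 185250) - 616/3 = -100716 - 616/3 = -302764/3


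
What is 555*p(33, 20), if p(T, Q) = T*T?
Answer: 604395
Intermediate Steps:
p(T, Q) = T²
555*p(33, 20) = 555*33² = 555*1089 = 604395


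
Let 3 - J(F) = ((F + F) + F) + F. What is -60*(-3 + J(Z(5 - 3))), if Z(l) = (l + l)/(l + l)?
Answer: 240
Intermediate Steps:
Z(l) = 1 (Z(l) = (2*l)/((2*l)) = (2*l)*(1/(2*l)) = 1)
J(F) = 3 - 4*F (J(F) = 3 - (((F + F) + F) + F) = 3 - ((2*F + F) + F) = 3 - (3*F + F) = 3 - 4*F)
-60*(-3 + J(Z(5 - 3))) = -60*(-3 + (3 - 4*1)) = -60*(-3 + (3 - 4)) = -60*(-3 - 1) = -60*(-4) = 240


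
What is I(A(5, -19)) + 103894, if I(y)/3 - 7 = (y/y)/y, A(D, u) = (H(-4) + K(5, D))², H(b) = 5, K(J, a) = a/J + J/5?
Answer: 5091838/49 ≈ 1.0392e+5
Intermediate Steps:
K(J, a) = J/5 + a/J (K(J, a) = a/J + J*(⅕) = a/J + J/5 = J/5 + a/J)
A(D, u) = (6 + D/5)² (A(D, u) = (5 + ((⅕)*5 + D/5))² = (5 + (1 + D*(⅕)))² = (5 + (1 + D/5))² = (6 + D/5)²)
I(y) = 21 + 3/y (I(y) = 21 + 3*((y/y)/y) = 21 + 3*(1/y) = 21 + 3/y)
I(A(5, -19)) + 103894 = (21 + 3/(((30 + 5)²/25))) + 103894 = (21 + 3/(((1/25)*35²))) + 103894 = (21 + 3/(((1/25)*1225))) + 103894 = (21 + 3/49) + 103894 = 1032/49 + 103894 = 5091838/49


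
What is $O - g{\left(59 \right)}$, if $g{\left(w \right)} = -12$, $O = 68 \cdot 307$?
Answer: $20888$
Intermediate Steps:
$O = 20876$
$O - g{\left(59 \right)} = 20876 - -12 = 20876 + 12 = 20888$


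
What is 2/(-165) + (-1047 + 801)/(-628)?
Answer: 19667/51810 ≈ 0.37960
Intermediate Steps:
2/(-165) + (-1047 + 801)/(-628) = 2*(-1/165) - 246*(-1/628) = -2/165 + 123/314 = 19667/51810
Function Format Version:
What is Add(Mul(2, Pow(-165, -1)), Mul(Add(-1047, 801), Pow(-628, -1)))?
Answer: Rational(19667, 51810) ≈ 0.37960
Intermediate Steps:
Add(Mul(2, Pow(-165, -1)), Mul(Add(-1047, 801), Pow(-628, -1))) = Add(Mul(2, Rational(-1, 165)), Mul(-246, Rational(-1, 628))) = Add(Rational(-2, 165), Rational(123, 314)) = Rational(19667, 51810)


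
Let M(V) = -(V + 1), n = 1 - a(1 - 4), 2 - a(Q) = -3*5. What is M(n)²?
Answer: 225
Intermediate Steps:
a(Q) = 17 (a(Q) = 2 - (-3)*5 = 2 - 1*(-15) = 2 + 15 = 17)
n = -16 (n = 1 - 1*17 = 1 - 17 = -16)
M(V) = -1 - V (M(V) = -(1 + V) = -1 - V)
M(n)² = (-1 - 1*(-16))² = (-1 + 16)² = 15² = 225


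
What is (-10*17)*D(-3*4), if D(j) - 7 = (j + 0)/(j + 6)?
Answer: -1530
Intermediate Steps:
D(j) = 7 + j/(6 + j) (D(j) = 7 + (j + 0)/(j + 6) = 7 + j/(6 + j))
(-10*17)*D(-3*4) = (-10*17)*(2*(21 + 4*(-3*4))/(6 - 3*4)) = -340*(21 + 4*(-12))/(6 - 12) = -340*(21 - 48)/(-6) = -340*(-1)*(-27)/6 = -170*9 = -1530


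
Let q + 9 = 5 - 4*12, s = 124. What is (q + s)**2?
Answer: 5184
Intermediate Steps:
q = -52 (q = -9 + (5 - 4*12) = -9 + (5 - 48) = -9 - 43 = -52)
(q + s)**2 = (-52 + 124)**2 = 72**2 = 5184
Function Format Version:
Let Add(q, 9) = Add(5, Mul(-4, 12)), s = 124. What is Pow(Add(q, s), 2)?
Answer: 5184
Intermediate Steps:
q = -52 (q = Add(-9, Add(5, Mul(-4, 12))) = Add(-9, Add(5, -48)) = Add(-9, -43) = -52)
Pow(Add(q, s), 2) = Pow(Add(-52, 124), 2) = Pow(72, 2) = 5184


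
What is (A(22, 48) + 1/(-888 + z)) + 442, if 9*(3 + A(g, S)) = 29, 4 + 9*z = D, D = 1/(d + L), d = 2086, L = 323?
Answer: 76664009611/173361267 ≈ 442.22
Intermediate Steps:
D = 1/2409 (D = 1/(2086 + 323) = 1/2409 ≈ 0.00041511)
z = -9635/21681 (z = -4/9 + (⅑)*(1/2409) = -4/9 + 1/21681 = -9635/21681 ≈ -0.44440)
A(g, S) = 2/9 (A(g, S) = -3 + (⅑)*29 = -3 + 29/9 = 2/9)
(A(22, 48) + 1/(-888 + z)) + 442 = (2/9 + 1/(-888 - 9635/21681)) + 442 = (2/9 + 1/(-19262363/21681)) + 442 = (2/9 - 21681/19262363) + 442 = 38329597/173361267 + 442 = 76664009611/173361267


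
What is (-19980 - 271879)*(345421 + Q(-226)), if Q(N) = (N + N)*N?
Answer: -130628208207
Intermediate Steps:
Q(N) = 2*N**2 (Q(N) = (2*N)*N = 2*N**2)
(-19980 - 271879)*(345421 + Q(-226)) = (-19980 - 271879)*(345421 + 2*(-226)**2) = -291859*(345421 + 2*51076) = -291859*(345421 + 102152) = -291859*447573 = -130628208207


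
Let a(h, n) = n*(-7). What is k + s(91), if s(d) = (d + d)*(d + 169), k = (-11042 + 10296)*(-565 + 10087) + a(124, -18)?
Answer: -7055966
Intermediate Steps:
a(h, n) = -7*n
k = -7103286 (k = (-11042 + 10296)*(-565 + 10087) - 7*(-18) = -746*9522 + 126 = -7103412 + 126 = -7103286)
s(d) = 2*d*(169 + d) (s(d) = (2*d)*(169 + d) = 2*d*(169 + d))
k + s(91) = -7103286 + 2*91*(169 + 91) = -7103286 + 2*91*260 = -7103286 + 47320 = -7055966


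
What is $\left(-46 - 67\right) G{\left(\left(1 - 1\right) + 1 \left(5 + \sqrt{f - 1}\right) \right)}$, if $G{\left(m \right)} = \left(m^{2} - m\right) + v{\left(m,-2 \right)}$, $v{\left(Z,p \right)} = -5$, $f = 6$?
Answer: $-2260 - 1017 \sqrt{5} \approx -4534.1$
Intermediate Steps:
$G{\left(m \right)} = -5 + m^{2} - m$ ($G{\left(m \right)} = \left(m^{2} - m\right) - 5 = -5 + m^{2} - m$)
$\left(-46 - 67\right) G{\left(\left(1 - 1\right) + 1 \left(5 + \sqrt{f - 1}\right) \right)} = \left(-46 - 67\right) \left(-5 + \left(\left(1 - 1\right) + 1 \left(5 + \sqrt{6 - 1}\right)\right)^{2} - \left(\left(1 - 1\right) + 1 \left(5 + \sqrt{6 - 1}\right)\right)\right) = - 113 \left(-5 + \left(0 + 1 \left(5 + \sqrt{5}\right)\right)^{2} - \left(0 + 1 \left(5 + \sqrt{5}\right)\right)\right) = - 113 \left(-5 + \left(0 + \left(5 + \sqrt{5}\right)\right)^{2} - \left(0 + \left(5 + \sqrt{5}\right)\right)\right) = - 113 \left(-5 + \left(5 + \sqrt{5}\right)^{2} - \left(5 + \sqrt{5}\right)\right) = - 113 \left(-10 + \left(5 + \sqrt{5}\right)^{2} - \sqrt{5}\right) = 1130 - 113 \left(5 + \sqrt{5}\right)^{2} + 113 \sqrt{5}$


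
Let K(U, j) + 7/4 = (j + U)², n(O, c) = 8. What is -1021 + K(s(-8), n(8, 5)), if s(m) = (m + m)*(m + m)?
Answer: 274693/4 ≈ 68673.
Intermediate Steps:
s(m) = 4*m² (s(m) = (2*m)*(2*m) = 4*m²)
K(U, j) = -7/4 + (U + j)² (K(U, j) = -7/4 + (j + U)² = -7/4 + (U + j)²)
-1021 + K(s(-8), n(8, 5)) = -1021 + (-7/4 + (4*(-8)² + 8)²) = -1021 + (-7/4 + (4*64 + 8)²) = -1021 + (-7/4 + (256 + 8)²) = -1021 + (-7/4 + 264²) = -1021 + (-7/4 + 69696) = -1021 + 278777/4 = 274693/4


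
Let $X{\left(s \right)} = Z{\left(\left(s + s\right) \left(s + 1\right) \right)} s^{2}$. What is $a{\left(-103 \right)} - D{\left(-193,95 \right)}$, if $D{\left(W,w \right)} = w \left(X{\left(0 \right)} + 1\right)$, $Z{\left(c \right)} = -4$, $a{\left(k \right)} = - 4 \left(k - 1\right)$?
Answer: $321$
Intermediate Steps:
$a{\left(k \right)} = 4 - 4 k$ ($a{\left(k \right)} = - 4 \left(-1 + k\right) = 4 - 4 k$)
$X{\left(s \right)} = - 4 s^{2}$
$D{\left(W,w \right)} = w$ ($D{\left(W,w \right)} = w \left(- 4 \cdot 0^{2} + 1\right) = w \left(\left(-4\right) 0 + 1\right) = w \left(0 + 1\right) = w 1 = w$)
$a{\left(-103 \right)} - D{\left(-193,95 \right)} = \left(4 - -412\right) - 95 = \left(4 + 412\right) - 95 = 416 - 95 = 321$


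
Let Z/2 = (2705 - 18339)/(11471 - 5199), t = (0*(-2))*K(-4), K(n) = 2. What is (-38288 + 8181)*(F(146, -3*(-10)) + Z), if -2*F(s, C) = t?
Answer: 33620917/224 ≈ 1.5009e+5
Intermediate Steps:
t = 0 (t = (0*(-2))*2 = 0*2 = 0)
Z = -7817/1568 (Z = 2*((2705 - 18339)/(11471 - 5199)) = 2*(-15634/6272) = 2*(-15634*1/6272) = 2*(-7817/3136) = -7817/1568 ≈ -4.9853)
F(s, C) = 0 (F(s, C) = -½*0 = 0)
(-38288 + 8181)*(F(146, -3*(-10)) + Z) = (-38288 + 8181)*(0 - 7817/1568) = -30107*(-7817/1568) = 33620917/224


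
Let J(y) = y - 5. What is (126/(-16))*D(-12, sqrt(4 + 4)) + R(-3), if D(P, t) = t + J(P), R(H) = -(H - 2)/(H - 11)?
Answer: 7477/56 - 63*sqrt(2)/4 ≈ 111.24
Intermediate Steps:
J(y) = -5 + y
R(H) = -(-2 + H)/(-11 + H)
D(P, t) = -5 + P + t (D(P, t) = t + (-5 + P) = -5 + P + t)
(126/(-16))*D(-12, sqrt(4 + 4)) + R(-3) = (126/(-16))*(-5 - 12 + sqrt(4 + 4)) + (2 - 1*(-3))/(-11 - 3) = (126*(-1/16))*(-5 - 12 + sqrt(8)) + (2 + 3)/(-14) = -63*(-5 - 12 + 2*sqrt(2))/8 - 1/14*5 = -63*(-17 + 2*sqrt(2))/8 - 5/14 = (1071/8 - 63*sqrt(2)/4) - 5/14 = 7477/56 - 63*sqrt(2)/4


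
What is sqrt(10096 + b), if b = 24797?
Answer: 3*sqrt(3877) ≈ 186.80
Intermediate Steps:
sqrt(10096 + b) = sqrt(10096 + 24797) = sqrt(34893) = 3*sqrt(3877)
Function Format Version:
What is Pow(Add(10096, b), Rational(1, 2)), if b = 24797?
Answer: Mul(3, Pow(3877, Rational(1, 2))) ≈ 186.80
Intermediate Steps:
Pow(Add(10096, b), Rational(1, 2)) = Pow(Add(10096, 24797), Rational(1, 2)) = Pow(34893, Rational(1, 2)) = Mul(3, Pow(3877, Rational(1, 2)))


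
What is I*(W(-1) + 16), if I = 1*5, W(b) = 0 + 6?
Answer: 110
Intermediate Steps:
W(b) = 6
I = 5
I*(W(-1) + 16) = 5*(6 + 16) = 5*22 = 110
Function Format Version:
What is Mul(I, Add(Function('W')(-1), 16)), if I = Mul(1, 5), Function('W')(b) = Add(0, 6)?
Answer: 110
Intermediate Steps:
Function('W')(b) = 6
I = 5
Mul(I, Add(Function('W')(-1), 16)) = Mul(5, Add(6, 16)) = Mul(5, 22) = 110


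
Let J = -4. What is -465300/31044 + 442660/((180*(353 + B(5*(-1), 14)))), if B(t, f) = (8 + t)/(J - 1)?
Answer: -328603595/41024646 ≈ -8.0099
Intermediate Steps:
B(t, f) = -8/5 - t/5 (B(t, f) = (8 + t)/(-4 - 1) = (8 + t)/(-5) = (8 + t)*(-⅕) = -8/5 - t/5)
-465300/31044 + 442660/((180*(353 + B(5*(-1), 14)))) = -465300/31044 + 442660/((180*(353 + (-8/5 - (-1))))) = -465300*1/31044 + 442660/((180*(353 + (-8/5 - ⅕*(-5))))) = -38775/2587 + 442660/((180*(353 + (-8/5 + 1)))) = -38775/2587 + 442660/((180*(353 - ⅗))) = -38775/2587 + 442660/((180*(1762/5))) = -38775/2587 + 442660/63432 = -38775/2587 + 442660*(1/63432) = -38775/2587 + 110665/15858 = -328603595/41024646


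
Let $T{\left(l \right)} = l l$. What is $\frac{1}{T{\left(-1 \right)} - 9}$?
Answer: $- \frac{1}{8} \approx -0.125$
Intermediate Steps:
$T{\left(l \right)} = l^{2}$
$\frac{1}{T{\left(-1 \right)} - 9} = \frac{1}{\left(-1\right)^{2} - 9} = \frac{1}{1 - 9} = \frac{1}{-8} = - \frac{1}{8}$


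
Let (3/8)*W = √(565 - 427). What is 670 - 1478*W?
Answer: 670 - 11824*√138/3 ≈ -45630.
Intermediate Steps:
W = 8*√138/3 (W = 8*√(565 - 427)/3 = 8*√138/3 ≈ 31.326)
670 - 1478*W = 670 - 11824*√138/3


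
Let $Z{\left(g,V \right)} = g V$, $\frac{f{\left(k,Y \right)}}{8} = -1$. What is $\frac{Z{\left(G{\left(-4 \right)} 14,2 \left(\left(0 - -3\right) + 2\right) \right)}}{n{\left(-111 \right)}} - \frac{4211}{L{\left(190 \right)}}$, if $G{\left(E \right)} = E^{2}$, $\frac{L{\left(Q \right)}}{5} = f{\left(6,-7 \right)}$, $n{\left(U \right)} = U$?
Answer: $\frac{377821}{4440} \approx 85.095$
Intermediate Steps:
$f{\left(k,Y \right)} = -8$ ($f{\left(k,Y \right)} = 8 \left(-1\right) = -8$)
$L{\left(Q \right)} = -40$ ($L{\left(Q \right)} = 5 \left(-8\right) = -40$)
$Z{\left(g,V \right)} = V g$
$\frac{Z{\left(G{\left(-4 \right)} 14,2 \left(\left(0 - -3\right) + 2\right) \right)}}{n{\left(-111 \right)}} - \frac{4211}{L{\left(190 \right)}} = \frac{2 \left(\left(0 - -3\right) + 2\right) \left(-4\right)^{2} \cdot 14}{-111} - \frac{4211}{-40} = 2 \left(\left(0 + 3\right) + 2\right) 16 \cdot 14 \left(- \frac{1}{111}\right) - - \frac{4211}{40} = 2 \left(3 + 2\right) 224 \left(- \frac{1}{111}\right) + \frac{4211}{40} = 2 \cdot 5 \cdot 224 \left(- \frac{1}{111}\right) + \frac{4211}{40} = 10 \cdot 224 \left(- \frac{1}{111}\right) + \frac{4211}{40} = 2240 \left(- \frac{1}{111}\right) + \frac{4211}{40} = - \frac{2240}{111} + \frac{4211}{40} = \frac{377821}{4440}$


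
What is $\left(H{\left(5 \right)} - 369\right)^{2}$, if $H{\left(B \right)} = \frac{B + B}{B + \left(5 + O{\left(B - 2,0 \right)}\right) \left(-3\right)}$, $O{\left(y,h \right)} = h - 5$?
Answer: $134689$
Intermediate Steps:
$O{\left(y,h \right)} = -5 + h$ ($O{\left(y,h \right)} = h - 5 = -5 + h$)
$H{\left(B \right)} = 2$ ($H{\left(B \right)} = \frac{B + B}{B + \left(5 + \left(-5 + 0\right)\right) \left(-3\right)} = \frac{2 B}{B + \left(5 - 5\right) \left(-3\right)} = \frac{2 B}{B + 0 \left(-3\right)} = \frac{2 B}{B + 0} = \frac{2 B}{B} = 2$)
$\left(H{\left(5 \right)} - 369\right)^{2} = \left(2 - 369\right)^{2} = \left(-367\right)^{2} = 134689$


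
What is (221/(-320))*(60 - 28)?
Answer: -221/10 ≈ -22.100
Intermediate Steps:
(221/(-320))*(60 - 28) = (221*(-1/320))*32 = -221/320*32 = -221/10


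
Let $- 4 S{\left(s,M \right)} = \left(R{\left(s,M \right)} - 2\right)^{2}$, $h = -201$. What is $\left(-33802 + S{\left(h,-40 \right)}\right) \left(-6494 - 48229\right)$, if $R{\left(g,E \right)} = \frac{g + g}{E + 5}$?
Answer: $\frac{2267447833338}{1225} \approx 1.851 \cdot 10^{9}$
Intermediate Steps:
$R{\left(g,E \right)} = \frac{2 g}{5 + E}$
$S{\left(s,M \right)} = - \frac{\left(-2 + \frac{2 s}{5 + M}\right)^{2}}{4}$ ($S{\left(s,M \right)} = - \frac{\left(\frac{2 s}{5 + M} - 2\right)^{2}}{4} = - \frac{\left(-2 + \frac{2 s}{5 + M}\right)^{2}}{4}$)
$\left(-33802 + S{\left(h,-40 \right)}\right) \left(-6494 - 48229\right) = \left(-33802 - \frac{\left(5 - 40 - -201\right)^{2}}{\left(5 - 40\right)^{2}}\right) \left(-6494 - 48229\right) = \left(-33802 - \frac{\left(5 - 40 + 201\right)^{2}}{1225}\right) \left(-54723\right) = \left(-33802 - \frac{166^{2}}{1225}\right) \left(-54723\right) = \left(-33802 - \frac{1}{1225} \cdot 27556\right) \left(-54723\right) = \left(-33802 - \frac{27556}{1225}\right) \left(-54723\right) = \left(- \frac{41435006}{1225}\right) \left(-54723\right) = \frac{2267447833338}{1225}$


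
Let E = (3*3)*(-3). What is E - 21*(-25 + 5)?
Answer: 393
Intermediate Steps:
E = -27 (E = 9*(-3) = -27)
E - 21*(-25 + 5) = -27 - 21*(-25 + 5) = -27 - 21*(-20) = -27 + 420 = 393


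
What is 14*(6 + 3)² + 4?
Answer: 1138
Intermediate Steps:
14*(6 + 3)² + 4 = 14*9² + 4 = 14*81 + 4 = 1134 + 4 = 1138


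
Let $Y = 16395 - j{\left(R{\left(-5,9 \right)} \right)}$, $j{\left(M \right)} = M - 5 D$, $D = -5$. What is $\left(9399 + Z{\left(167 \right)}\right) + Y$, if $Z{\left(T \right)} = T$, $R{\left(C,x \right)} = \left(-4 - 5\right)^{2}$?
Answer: $25855$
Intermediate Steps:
$R{\left(C,x \right)} = 81$ ($R{\left(C,x \right)} = \left(-9\right)^{2} = 81$)
$j{\left(M \right)} = 25 + M$ ($j{\left(M \right)} = M - -25 = M + 25 = 25 + M$)
$Y = 16289$ ($Y = 16395 - \left(25 + 81\right) = 16395 - 106 = 16289$)
$\left(9399 + Z{\left(167 \right)}\right) + Y = \left(9399 + 167\right) + 16289 = 9566 + 16289 = 25855$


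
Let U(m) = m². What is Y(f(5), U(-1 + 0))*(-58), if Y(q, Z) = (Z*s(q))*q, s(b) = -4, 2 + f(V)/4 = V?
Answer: 2784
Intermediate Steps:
f(V) = -8 + 4*V
Y(q, Z) = -4*Z*q (Y(q, Z) = (Z*(-4))*q = (-4*Z)*q = -4*Z*q)
Y(f(5), U(-1 + 0))*(-58) = -4*(-1 + 0)²*(-8 + 4*5)*(-58) = -4*(-1)²*(-8 + 20)*(-58) = -4*1*12*(-58) = -48*(-58) = 2784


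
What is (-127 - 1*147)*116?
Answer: -31784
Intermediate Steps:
(-127 - 1*147)*116 = (-127 - 147)*116 = -274*116 = -31784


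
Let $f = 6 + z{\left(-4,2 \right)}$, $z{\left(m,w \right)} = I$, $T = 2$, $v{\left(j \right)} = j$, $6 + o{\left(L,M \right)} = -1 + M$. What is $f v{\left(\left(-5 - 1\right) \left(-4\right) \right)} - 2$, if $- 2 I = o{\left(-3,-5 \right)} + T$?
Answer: $262$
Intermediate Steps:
$o{\left(L,M \right)} = -7 + M$ ($o{\left(L,M \right)} = -6 + \left(-1 + M\right) = -7 + M$)
$I = 5$ ($I = - \frac{\left(-7 - 5\right) + 2}{2} = - \frac{-12 + 2}{2} = \left(- \frac{1}{2}\right) \left(-10\right) = 5$)
$z{\left(m,w \right)} = 5$
$f = 11$ ($f = 6 + 5 = 11$)
$f v{\left(\left(-5 - 1\right) \left(-4\right) \right)} - 2 = 11 \left(-5 - 1\right) \left(-4\right) - 2 = 11 \left(\left(-6\right) \left(-4\right)\right) - 2 = 11 \cdot 24 - 2 = 264 - 2 = 262$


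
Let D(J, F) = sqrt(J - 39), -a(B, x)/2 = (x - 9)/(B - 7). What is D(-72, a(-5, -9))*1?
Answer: I*sqrt(111) ≈ 10.536*I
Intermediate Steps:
a(B, x) = -2*(-9 + x)/(-7 + B) (a(B, x) = -2*(x - 9)/(B - 7) = -2*(-9 + x)/(-7 + B))
D(J, F) = sqrt(-39 + J)
D(-72, a(-5, -9))*1 = sqrt(-39 - 72)*1 = sqrt(-111)*1 = (I*sqrt(111))*1 = I*sqrt(111)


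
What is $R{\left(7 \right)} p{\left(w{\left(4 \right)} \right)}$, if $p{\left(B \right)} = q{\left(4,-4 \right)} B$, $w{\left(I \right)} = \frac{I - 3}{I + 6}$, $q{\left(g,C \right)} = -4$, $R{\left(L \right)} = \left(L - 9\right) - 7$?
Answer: $\frac{18}{5} \approx 3.6$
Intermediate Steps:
$R{\left(L \right)} = -16 + L$ ($R{\left(L \right)} = \left(-9 + L\right) - 7 = -16 + L$)
$w{\left(I \right)} = \frac{-3 + I}{6 + I}$
$p{\left(B \right)} = - 4 B$
$R{\left(7 \right)} p{\left(w{\left(4 \right)} \right)} = \left(-16 + 7\right) \left(- 4 \frac{-3 + 4}{6 + 4}\right) = - 9 \left(- 4 \cdot \frac{1}{10} \cdot 1\right) = - 9 \left(\left(-4\right) \frac{1}{10}\right) = \left(-9\right) \left(- \frac{2}{5}\right) = \frac{18}{5}$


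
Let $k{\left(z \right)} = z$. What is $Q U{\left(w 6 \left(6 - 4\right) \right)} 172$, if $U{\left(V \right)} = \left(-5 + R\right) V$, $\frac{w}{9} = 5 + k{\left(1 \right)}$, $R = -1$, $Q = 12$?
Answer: $-8024832$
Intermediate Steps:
$w = 54$ ($w = 9 \left(5 + 1\right) = 9 \cdot 6 = 54$)
$U{\left(V \right)} = - 6 V$ ($U{\left(V \right)} = \left(-5 - 1\right) V = - 6 V$)
$Q U{\left(w 6 \left(6 - 4\right) \right)} 172 = 12 \left(- 6 \cdot 54 \cdot 6 \left(6 - 4\right)\right) 172 = 12 \left(- 6 \cdot 324 \cdot 2\right) 172 = 12 \left(\left(-6\right) 648\right) 172 = 12 \left(-3888\right) 172 = \left(-46656\right) 172 = -8024832$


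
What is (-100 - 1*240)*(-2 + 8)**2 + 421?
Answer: -11819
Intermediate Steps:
(-100 - 1*240)*(-2 + 8)**2 + 421 = (-100 - 240)*6**2 + 421 = -340*36 + 421 = -12240 + 421 = -11819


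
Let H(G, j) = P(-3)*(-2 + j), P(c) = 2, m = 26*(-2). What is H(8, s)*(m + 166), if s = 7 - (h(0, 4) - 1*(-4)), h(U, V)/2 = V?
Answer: -1596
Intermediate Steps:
m = -52
h(U, V) = 2*V
s = -5 (s = 7 - (2*4 - 1*(-4)) = 7 - (8 + 4) = 7 - 1*12 = 7 - 12 = -5)
H(G, j) = -4 + 2*j (H(G, j) = 2*(-2 + j) = -4 + 2*j)
H(8, s)*(m + 166) = (-4 + 2*(-5))*(-52 + 166) = (-4 - 10)*114 = -14*114 = -1596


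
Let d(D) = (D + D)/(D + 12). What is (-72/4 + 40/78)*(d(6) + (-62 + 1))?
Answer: 123442/117 ≈ 1055.1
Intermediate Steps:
d(D) = 2*D/(12 + D) (d(D) = (2*D)/(12 + D) = 2*D/(12 + D))
(-72/4 + 40/78)*(d(6) + (-62 + 1)) = (-72/4 + 40/78)*(2*6/(12 + 6) + (-62 + 1)) = (-72*1/4 + 40*(1/78))*(2*6/18 - 61) = (-18 + 20/39)*(2*6*(1/18) - 61) = -682*(2/3 - 61)/39 = -682/39*(-181/3) = 123442/117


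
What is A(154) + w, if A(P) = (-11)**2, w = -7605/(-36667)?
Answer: 4444312/36667 ≈ 121.21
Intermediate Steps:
w = 7605/36667 (w = -7605*(-1/36667) = 7605/36667 ≈ 0.20741)
A(P) = 121
A(154) + w = 121 + 7605/36667 = 4444312/36667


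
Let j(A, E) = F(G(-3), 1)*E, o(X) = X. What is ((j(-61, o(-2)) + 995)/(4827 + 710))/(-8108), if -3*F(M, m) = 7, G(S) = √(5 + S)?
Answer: -2999/134681988 ≈ -2.2267e-5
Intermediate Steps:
F(M, m) = -7/3 (F(M, m) = -⅓*7 = -7/3)
j(A, E) = -7*E/3
((j(-61, o(-2)) + 995)/(4827 + 710))/(-8108) = ((-7/3*(-2) + 995)/(4827 + 710))/(-8108) = ((14/3 + 995)/5537)*(-1/8108) = ((2999/3)*(1/5537))*(-1/8108) = (2999/16611)*(-1/8108) = -2999/134681988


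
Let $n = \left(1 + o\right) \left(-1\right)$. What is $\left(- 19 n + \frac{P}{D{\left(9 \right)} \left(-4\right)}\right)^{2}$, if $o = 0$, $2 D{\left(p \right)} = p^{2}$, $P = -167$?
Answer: $\frac{10530025}{26244} \approx 401.24$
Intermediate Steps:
$D{\left(p \right)} = \frac{p^{2}}{2}$
$n = -1$ ($n = \left(1 + 0\right) \left(-1\right) = 1 \left(-1\right) = -1$)
$\left(- 19 n + \frac{P}{D{\left(9 \right)} \left(-4\right)}\right)^{2} = \left(\left(-19\right) \left(-1\right) - \frac{167}{\frac{9^{2}}{2} \left(-4\right)}\right)^{2} = \left(19 - \frac{167}{\frac{1}{2} \cdot 81 \left(-4\right)}\right)^{2} = \left(19 - \frac{167}{\frac{81}{2} \left(-4\right)}\right)^{2} = \left(19 - \frac{167}{-162}\right)^{2} = \left(19 - - \frac{167}{162}\right)^{2} = \left(19 + \frac{167}{162}\right)^{2} = \left(\frac{3245}{162}\right)^{2} = \frac{10530025}{26244}$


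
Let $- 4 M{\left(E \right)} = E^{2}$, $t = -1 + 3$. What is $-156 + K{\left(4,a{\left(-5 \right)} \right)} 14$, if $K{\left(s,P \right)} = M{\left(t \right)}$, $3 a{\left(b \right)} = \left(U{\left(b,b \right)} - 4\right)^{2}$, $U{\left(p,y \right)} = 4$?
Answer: $-170$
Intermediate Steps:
$t = 2$
$a{\left(b \right)} = 0$ ($a{\left(b \right)} = \frac{\left(4 - 4\right)^{2}}{3} = \frac{0^{2}}{3} = \frac{1}{3} \cdot 0 = 0$)
$M{\left(E \right)} = - \frac{E^{2}}{4}$
$K{\left(s,P \right)} = -1$ ($K{\left(s,P \right)} = - \frac{2^{2}}{4} = \left(- \frac{1}{4}\right) 4 = -1$)
$-156 + K{\left(4,a{\left(-5 \right)} \right)} 14 = -156 - 14 = -170$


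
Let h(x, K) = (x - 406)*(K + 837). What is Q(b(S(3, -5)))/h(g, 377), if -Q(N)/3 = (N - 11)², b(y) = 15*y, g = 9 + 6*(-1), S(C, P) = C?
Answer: 1734/244621 ≈ 0.0070885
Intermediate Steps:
g = 3 (g = 9 - 6 = 3)
Q(N) = -3*(-11 + N)² (Q(N) = -3*(N - 11)² = -3*(-11 + N)²)
h(x, K) = (-406 + x)*(837 + K)
Q(b(S(3, -5)))/h(g, 377) = (-3*(-11 + 15*3)²)/(-339822 - 406*377 + 837*3 + 377*3) = (-3*(-11 + 45)²)/(-339822 - 153062 + 2511 + 1131) = -3*34²/(-489242) = -3*1156*(-1/489242) = -3468*(-1/489242) = 1734/244621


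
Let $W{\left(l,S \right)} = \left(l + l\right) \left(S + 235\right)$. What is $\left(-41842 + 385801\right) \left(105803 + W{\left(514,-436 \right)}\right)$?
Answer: $-34679666175$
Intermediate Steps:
$W{\left(l,S \right)} = 2 l \left(235 + S\right)$
$\left(-41842 + 385801\right) \left(105803 + W{\left(514,-436 \right)}\right) = \left(-41842 + 385801\right) \left(105803 + 2 \cdot 514 \left(235 - 436\right)\right) = 343959 \left(105803 + 2 \cdot 514 \left(-201\right)\right) = 343959 \left(105803 - 206628\right) = 343959 \left(-100825\right) = -34679666175$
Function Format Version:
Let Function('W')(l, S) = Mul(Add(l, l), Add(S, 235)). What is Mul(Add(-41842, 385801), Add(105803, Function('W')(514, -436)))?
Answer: -34679666175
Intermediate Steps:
Function('W')(l, S) = Mul(2, l, Add(235, S)) (Function('W')(l, S) = Mul(Mul(2, l), Add(235, S)) = Mul(2, l, Add(235, S)))
Mul(Add(-41842, 385801), Add(105803, Function('W')(514, -436))) = Mul(Add(-41842, 385801), Add(105803, Mul(2, 514, Add(235, -436)))) = Mul(343959, Add(105803, Mul(2, 514, -201))) = Mul(343959, Add(105803, -206628)) = Mul(343959, -100825) = -34679666175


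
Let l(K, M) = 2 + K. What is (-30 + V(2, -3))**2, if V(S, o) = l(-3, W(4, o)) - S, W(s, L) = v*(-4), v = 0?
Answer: 1089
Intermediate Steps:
W(s, L) = 0 (W(s, L) = 0*(-4) = 0)
V(S, o) = -1 - S (V(S, o) = (2 - 3) - S = -1 - S)
(-30 + V(2, -3))**2 = (-30 + (-1 - 1*2))**2 = (-30 + (-1 - 2))**2 = (-30 - 3)**2 = (-33)**2 = 1089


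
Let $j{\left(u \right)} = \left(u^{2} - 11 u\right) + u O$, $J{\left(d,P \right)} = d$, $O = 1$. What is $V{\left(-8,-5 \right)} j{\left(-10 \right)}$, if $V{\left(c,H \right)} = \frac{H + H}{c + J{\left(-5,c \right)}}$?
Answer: $\frac{2000}{13} \approx 153.85$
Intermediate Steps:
$V{\left(c,H \right)} = \frac{2 H}{-5 + c}$ ($V{\left(c,H \right)} = \frac{H + H}{c - 5} = \frac{2 H}{-5 + c}$)
$j{\left(u \right)} = u^{2} - 10 u$ ($j{\left(u \right)} = \left(u^{2} - 11 u\right) + u 1 = \left(u^{2} - 11 u\right) + u = u^{2} - 10 u$)
$V{\left(-8,-5 \right)} j{\left(-10 \right)} = 2 \left(-5\right) \frac{1}{-5 - 8} \left(- 10 \left(-10 - 10\right)\right) = 2 \left(-5\right) \frac{1}{-13} \left(\left(-10\right) \left(-20\right)\right) = 2 \left(-5\right) \left(- \frac{1}{13}\right) 200 = \frac{10}{13} \cdot 200 = \frac{2000}{13}$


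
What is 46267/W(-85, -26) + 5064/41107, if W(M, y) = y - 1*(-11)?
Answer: -1901821609/616605 ≈ -3084.3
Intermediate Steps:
W(M, y) = 11 + y (W(M, y) = y + 11 = 11 + y)
46267/W(-85, -26) + 5064/41107 = 46267/(11 - 26) + 5064/41107 = 46267/(-15) + 5064*(1/41107) = 46267*(-1/15) + 5064/41107 = -46267/15 + 5064/41107 = -1901821609/616605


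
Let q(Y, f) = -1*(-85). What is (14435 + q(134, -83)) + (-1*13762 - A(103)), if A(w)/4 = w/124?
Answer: 23395/31 ≈ 754.68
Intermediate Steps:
q(Y, f) = 85
A(w) = w/31 (A(w) = 4*(w/124) = w/31)
(14435 + q(134, -83)) + (-1*13762 - A(103)) = (14435 + 85) + (-1*13762 - 103/31) = 14520 + (-13762 - 1*103/31) = 14520 + (-13762 - 103/31) = 14520 - 426725/31 = 23395/31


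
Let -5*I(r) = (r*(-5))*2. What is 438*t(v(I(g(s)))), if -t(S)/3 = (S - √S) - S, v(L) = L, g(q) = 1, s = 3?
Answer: 1314*√2 ≈ 1858.3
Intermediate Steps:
I(r) = 2*r (I(r) = -r*(-5)*2/5 = -(-5*r)*2/5 = -(-2)*r = 2*r)
t(S) = 3*√S (t(S) = -3*((S - √S) - S) = -(-3)*√S = 3*√S)
438*t(v(I(g(s)))) = 438*(3*√(2*1)) = 438*(3*√2) = 1314*√2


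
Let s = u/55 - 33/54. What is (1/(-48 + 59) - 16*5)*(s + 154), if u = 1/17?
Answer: -756395029/61710 ≈ -12257.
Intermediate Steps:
u = 1/17 ≈ 0.058824
s = -10267/16830 (s = (1/17)/55 - 33/54 = (1/17)*(1/55) - 33*1/54 = 1/935 - 11/18 = -10267/16830 ≈ -0.61004)
(1/(-48 + 59) - 16*5)*(s + 154) = (1/(-48 + 59) - 16*5)*(-10267/16830 + 154) = (1/11 - 80)*(2581553/16830) = -879/11*2581553/16830 = -756395029/61710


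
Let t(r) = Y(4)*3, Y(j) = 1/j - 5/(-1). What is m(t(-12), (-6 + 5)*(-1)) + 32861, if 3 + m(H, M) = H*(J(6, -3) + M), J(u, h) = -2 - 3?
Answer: 32795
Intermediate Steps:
Y(j) = 5 + 1/j (Y(j) = 1/j - 5*(-1) = 1/j + 5 = 5 + 1/j)
J(u, h) = -5
t(r) = 63/4 (t(r) = (5 + 1/4)*3 = (5 + ¼)*3 = (21/4)*3 = 63/4)
m(H, M) = -3 + H*(-5 + M)
m(t(-12), (-6 + 5)*(-1)) + 32861 = (-3 - 5*63/4 + 63*((-6 + 5)*(-1))/4) + 32861 = (-3 - 315/4 + 63*(-1*(-1))/4) + 32861 = (-3 - 315/4 + (63/4)*1) + 32861 = (-3 - 315/4 + 63/4) + 32861 = -66 + 32861 = 32795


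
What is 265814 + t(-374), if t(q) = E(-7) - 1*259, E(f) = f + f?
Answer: 265541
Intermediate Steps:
E(f) = 2*f
t(q) = -273 (t(q) = 2*(-7) - 1*259 = -14 - 259 = -273)
265814 + t(-374) = 265814 - 273 = 265541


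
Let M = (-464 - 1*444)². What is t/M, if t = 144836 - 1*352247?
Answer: -207411/824464 ≈ -0.25157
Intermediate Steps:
M = 824464 (M = (-464 - 444)² = (-908)² = 824464)
t = -207411 (t = 144836 - 352247 = -207411)
t/M = -207411/824464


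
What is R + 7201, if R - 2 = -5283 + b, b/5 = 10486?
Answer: 54350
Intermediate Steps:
b = 52430 (b = 5*10486 = 52430)
R = 47149 (R = 2 + (-5283 + 52430) = 2 + 47147 = 47149)
R + 7201 = 47149 + 7201 = 54350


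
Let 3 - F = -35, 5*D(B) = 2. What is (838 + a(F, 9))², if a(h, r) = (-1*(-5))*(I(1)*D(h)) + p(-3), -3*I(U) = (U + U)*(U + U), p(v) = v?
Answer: 6235009/9 ≈ 6.9278e+5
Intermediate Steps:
D(B) = ⅖ (D(B) = (⅕)*2 = ⅖)
F = 38 (F = 3 - 1*(-35) = 3 + 35 = 38)
I(U) = -4*U²/3 (I(U) = -(U + U)*(U + U)/3 = -2*U*2*U/3 = -4*U²/3)
a(h, r) = -17/3 (a(h, r) = (-1*(-5))*(-4/3*1²*(⅖)) - 3 = 5*(-4/3*1*(⅖)) - 3 = 5*(-4/3*⅖) - 3 = 5*(-8/15) - 3 = -8/3 - 3 = -17/3)
(838 + a(F, 9))² = (838 - 17/3)² = (2497/3)² = 6235009/9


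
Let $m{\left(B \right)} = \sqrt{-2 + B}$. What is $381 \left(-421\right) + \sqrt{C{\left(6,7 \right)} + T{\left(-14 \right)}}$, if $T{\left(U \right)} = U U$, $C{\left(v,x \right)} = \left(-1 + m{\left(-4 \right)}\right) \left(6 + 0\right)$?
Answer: $-160401 + \sqrt{190 + 6 i \sqrt{6}} \approx -1.6039 \cdot 10^{5} + 0.53272 i$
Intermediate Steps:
$C{\left(v,x \right)} = -6 + 6 i \sqrt{6}$ ($C{\left(v,x \right)} = \left(-1 + \sqrt{-2 - 4}\right) \left(6 + 0\right) = \left(-1 + \sqrt{-6}\right) 6 = \left(-1 + i \sqrt{6}\right) 6 = -6 + 6 i \sqrt{6}$)
$T{\left(U \right)} = U^{2}$
$381 \left(-421\right) + \sqrt{C{\left(6,7 \right)} + T{\left(-14 \right)}} = 381 \left(-421\right) + \sqrt{\left(-6 + 6 i \sqrt{6}\right) + \left(-14\right)^{2}} = -160401 + \sqrt{\left(-6 + 6 i \sqrt{6}\right) + 196} = -160401 + \sqrt{190 + 6 i \sqrt{6}}$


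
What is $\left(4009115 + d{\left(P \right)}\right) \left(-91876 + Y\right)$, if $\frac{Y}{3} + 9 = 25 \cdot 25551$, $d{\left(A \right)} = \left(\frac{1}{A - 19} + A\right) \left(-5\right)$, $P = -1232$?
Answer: $\frac{9164270622730660}{1251} \approx 7.3256 \cdot 10^{12}$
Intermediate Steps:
$d{\left(A \right)} = - 5 A - \frac{5}{-19 + A}$ ($d{\left(A \right)} = \left(\frac{1}{-19 + A} + A\right) \left(-5\right) = \left(A + \frac{1}{-19 + A}\right) \left(-5\right) = - 5 A - \frac{5}{-19 + A}$)
$Y = 1916298$ ($Y = -27 + 3 \cdot 25 \cdot 25551 = -27 + 3 \cdot 638775 = -27 + 1916325 = 1916298$)
$\left(4009115 + d{\left(P \right)}\right) \left(-91876 + Y\right) = \left(4009115 + \frac{5 \left(-1 - \left(-1232\right)^{2} + 19 \left(-1232\right)\right)}{-19 - 1232}\right) \left(-91876 + 1916298\right) = \left(4009115 + \frac{5 \left(-1 - 1517824 - 23408\right)}{-1251}\right) 1824422 = \left(4009115 + 5 \left(- \frac{1}{1251}\right) \left(-1 - 1517824 - 23408\right)\right) 1824422 = \left(4009115 + 5 \left(- \frac{1}{1251}\right) \left(-1541233\right)\right) 1824422 = \left(4009115 + \frac{7706165}{1251}\right) 1824422 = \frac{5023109030}{1251} \cdot 1824422 = \frac{9164270622730660}{1251}$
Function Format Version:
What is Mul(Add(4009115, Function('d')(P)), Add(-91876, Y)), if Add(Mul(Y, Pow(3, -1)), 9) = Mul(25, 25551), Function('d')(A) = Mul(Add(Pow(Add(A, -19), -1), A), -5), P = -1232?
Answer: Rational(9164270622730660, 1251) ≈ 7.3256e+12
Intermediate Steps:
Function('d')(A) = Add(Mul(-5, A), Mul(-5, Pow(Add(-19, A), -1))) (Function('d')(A) = Mul(Add(Pow(Add(-19, A), -1), A), -5) = Mul(Add(A, Pow(Add(-19, A), -1)), -5) = Add(Mul(-5, A), Mul(-5, Pow(Add(-19, A), -1))))
Y = 1916298 (Y = Add(-27, Mul(3, Mul(25, 25551))) = Add(-27, Mul(3, 638775)) = Add(-27, 1916325) = 1916298)
Mul(Add(4009115, Function('d')(P)), Add(-91876, Y)) = Mul(Add(4009115, Mul(5, Pow(Add(-19, -1232), -1), Add(-1, Mul(-1, Pow(-1232, 2)), Mul(19, -1232)))), Add(-91876, 1916298)) = Mul(Add(4009115, Mul(5, Pow(-1251, -1), Add(-1, Mul(-1, 1517824), -23408))), 1824422) = Mul(Add(4009115, Mul(5, Rational(-1, 1251), Add(-1, -1517824, -23408))), 1824422) = Mul(Add(4009115, Mul(5, Rational(-1, 1251), -1541233)), 1824422) = Mul(Add(4009115, Rational(7706165, 1251)), 1824422) = Mul(Rational(5023109030, 1251), 1824422) = Rational(9164270622730660, 1251)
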